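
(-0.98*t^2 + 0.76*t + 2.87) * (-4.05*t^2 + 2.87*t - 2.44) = 3.969*t^4 - 5.8906*t^3 - 7.0511*t^2 + 6.3825*t - 7.0028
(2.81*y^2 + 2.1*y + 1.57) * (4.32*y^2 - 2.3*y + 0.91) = 12.1392*y^4 + 2.609*y^3 + 4.5095*y^2 - 1.7*y + 1.4287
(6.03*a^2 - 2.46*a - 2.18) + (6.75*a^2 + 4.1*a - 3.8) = 12.78*a^2 + 1.64*a - 5.98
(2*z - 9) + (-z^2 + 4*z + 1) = -z^2 + 6*z - 8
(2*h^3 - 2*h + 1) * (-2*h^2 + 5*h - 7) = -4*h^5 + 10*h^4 - 10*h^3 - 12*h^2 + 19*h - 7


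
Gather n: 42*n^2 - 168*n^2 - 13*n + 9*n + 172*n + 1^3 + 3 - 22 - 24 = -126*n^2 + 168*n - 42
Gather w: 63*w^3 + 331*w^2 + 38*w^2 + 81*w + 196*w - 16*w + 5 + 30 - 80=63*w^3 + 369*w^2 + 261*w - 45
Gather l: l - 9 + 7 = l - 2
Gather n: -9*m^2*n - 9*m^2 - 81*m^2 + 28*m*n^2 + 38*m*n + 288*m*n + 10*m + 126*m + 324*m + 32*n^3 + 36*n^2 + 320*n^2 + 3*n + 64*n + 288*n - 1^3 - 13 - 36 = -90*m^2 + 460*m + 32*n^3 + n^2*(28*m + 356) + n*(-9*m^2 + 326*m + 355) - 50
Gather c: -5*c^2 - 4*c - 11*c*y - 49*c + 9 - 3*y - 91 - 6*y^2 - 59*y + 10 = -5*c^2 + c*(-11*y - 53) - 6*y^2 - 62*y - 72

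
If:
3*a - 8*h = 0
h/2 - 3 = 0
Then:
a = 16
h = 6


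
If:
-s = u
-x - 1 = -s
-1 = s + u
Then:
No Solution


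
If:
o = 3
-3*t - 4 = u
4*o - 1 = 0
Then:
No Solution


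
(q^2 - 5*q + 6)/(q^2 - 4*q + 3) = (q - 2)/(q - 1)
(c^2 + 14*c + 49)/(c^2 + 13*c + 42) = (c + 7)/(c + 6)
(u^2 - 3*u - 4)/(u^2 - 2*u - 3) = (u - 4)/(u - 3)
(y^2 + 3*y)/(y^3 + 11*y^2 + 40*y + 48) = y/(y^2 + 8*y + 16)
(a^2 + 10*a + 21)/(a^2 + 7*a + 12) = (a + 7)/(a + 4)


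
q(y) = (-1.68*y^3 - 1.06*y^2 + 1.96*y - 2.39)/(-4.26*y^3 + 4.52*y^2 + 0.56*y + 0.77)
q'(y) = (-5.04*y^2 - 2.12*y + 1.96)/(-4.26*y^3 + 4.52*y^2 + 0.56*y + 0.77) + (12.78*y^2 - 9.04*y - 0.56)*(-1.68*y^3 - 1.06*y^2 + 1.96*y - 2.39)/(-4.26*y^3 + 4.52*y^2 + 0.56*y + 0.77)^2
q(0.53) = -1.12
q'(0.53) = 0.81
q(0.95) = -1.69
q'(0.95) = -5.00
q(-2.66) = 0.15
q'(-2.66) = -0.10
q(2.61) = 0.80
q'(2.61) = -0.30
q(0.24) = -1.81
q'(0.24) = 4.32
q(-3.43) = 0.21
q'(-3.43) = -0.06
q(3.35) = 0.66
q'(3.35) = -0.12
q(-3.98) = 0.23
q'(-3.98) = -0.04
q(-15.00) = 0.35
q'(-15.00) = -0.00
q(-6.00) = 0.29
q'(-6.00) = -0.02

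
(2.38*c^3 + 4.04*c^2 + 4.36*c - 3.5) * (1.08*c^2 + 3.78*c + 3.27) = 2.5704*c^5 + 13.3596*c^4 + 27.7626*c^3 + 25.9116*c^2 + 1.0272*c - 11.445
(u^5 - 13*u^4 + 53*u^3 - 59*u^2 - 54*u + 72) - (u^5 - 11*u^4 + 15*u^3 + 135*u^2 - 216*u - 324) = -2*u^4 + 38*u^3 - 194*u^2 + 162*u + 396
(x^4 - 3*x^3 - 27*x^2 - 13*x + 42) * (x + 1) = x^5 - 2*x^4 - 30*x^3 - 40*x^2 + 29*x + 42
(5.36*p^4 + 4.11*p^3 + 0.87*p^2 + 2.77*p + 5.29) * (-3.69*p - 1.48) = -19.7784*p^5 - 23.0987*p^4 - 9.2931*p^3 - 11.5089*p^2 - 23.6197*p - 7.8292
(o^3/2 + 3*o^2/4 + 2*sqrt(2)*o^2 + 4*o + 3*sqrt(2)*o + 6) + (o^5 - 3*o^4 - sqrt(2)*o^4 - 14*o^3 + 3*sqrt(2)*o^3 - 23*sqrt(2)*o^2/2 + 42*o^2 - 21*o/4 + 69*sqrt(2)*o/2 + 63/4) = o^5 - 3*o^4 - sqrt(2)*o^4 - 27*o^3/2 + 3*sqrt(2)*o^3 - 19*sqrt(2)*o^2/2 + 171*o^2/4 - 5*o/4 + 75*sqrt(2)*o/2 + 87/4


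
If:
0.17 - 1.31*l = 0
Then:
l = 0.13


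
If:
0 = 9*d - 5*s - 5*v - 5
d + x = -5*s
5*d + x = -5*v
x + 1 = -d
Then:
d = 7/13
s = 1/5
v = -3/13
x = -20/13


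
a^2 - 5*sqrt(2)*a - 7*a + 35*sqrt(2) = (a - 7)*(a - 5*sqrt(2))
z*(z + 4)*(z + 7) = z^3 + 11*z^2 + 28*z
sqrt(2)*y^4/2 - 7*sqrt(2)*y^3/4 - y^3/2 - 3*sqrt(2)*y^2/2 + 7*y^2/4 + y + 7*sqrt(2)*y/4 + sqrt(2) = (y - 4)*(y + 1/2)*(y - sqrt(2))*(sqrt(2)*y/2 + 1/2)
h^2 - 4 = (h - 2)*(h + 2)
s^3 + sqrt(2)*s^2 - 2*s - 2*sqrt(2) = (s - sqrt(2))*(s + sqrt(2))^2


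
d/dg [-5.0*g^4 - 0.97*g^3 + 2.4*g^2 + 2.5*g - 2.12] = -20.0*g^3 - 2.91*g^2 + 4.8*g + 2.5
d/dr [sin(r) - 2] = cos(r)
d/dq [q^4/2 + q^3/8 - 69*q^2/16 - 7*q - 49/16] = 2*q^3 + 3*q^2/8 - 69*q/8 - 7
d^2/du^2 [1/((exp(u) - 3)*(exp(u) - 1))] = 4*(exp(3*u) - 3*exp(2*u) + exp(u) + 3)*exp(u)/(exp(6*u) - 12*exp(5*u) + 57*exp(4*u) - 136*exp(3*u) + 171*exp(2*u) - 108*exp(u) + 27)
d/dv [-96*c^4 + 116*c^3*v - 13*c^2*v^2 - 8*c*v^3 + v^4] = 116*c^3 - 26*c^2*v - 24*c*v^2 + 4*v^3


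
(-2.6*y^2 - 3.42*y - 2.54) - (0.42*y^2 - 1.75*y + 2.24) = -3.02*y^2 - 1.67*y - 4.78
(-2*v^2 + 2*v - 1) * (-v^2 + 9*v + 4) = 2*v^4 - 20*v^3 + 11*v^2 - v - 4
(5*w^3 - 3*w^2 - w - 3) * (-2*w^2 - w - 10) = -10*w^5 + w^4 - 45*w^3 + 37*w^2 + 13*w + 30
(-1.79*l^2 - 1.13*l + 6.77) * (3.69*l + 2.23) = -6.6051*l^3 - 8.1614*l^2 + 22.4614*l + 15.0971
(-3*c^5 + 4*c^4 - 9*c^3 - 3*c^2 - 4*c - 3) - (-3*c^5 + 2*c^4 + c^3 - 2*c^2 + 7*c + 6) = 2*c^4 - 10*c^3 - c^2 - 11*c - 9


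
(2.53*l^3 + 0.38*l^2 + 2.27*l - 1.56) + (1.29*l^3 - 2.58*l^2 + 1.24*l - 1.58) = 3.82*l^3 - 2.2*l^2 + 3.51*l - 3.14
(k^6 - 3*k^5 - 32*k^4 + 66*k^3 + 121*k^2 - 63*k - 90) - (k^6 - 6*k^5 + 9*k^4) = 3*k^5 - 41*k^4 + 66*k^3 + 121*k^2 - 63*k - 90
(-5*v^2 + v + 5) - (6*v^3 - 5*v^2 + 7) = -6*v^3 + v - 2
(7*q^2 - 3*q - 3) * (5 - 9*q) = -63*q^3 + 62*q^2 + 12*q - 15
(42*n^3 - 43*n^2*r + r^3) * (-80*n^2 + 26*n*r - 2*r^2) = -3360*n^5 + 4532*n^4*r - 1202*n^3*r^2 + 6*n^2*r^3 + 26*n*r^4 - 2*r^5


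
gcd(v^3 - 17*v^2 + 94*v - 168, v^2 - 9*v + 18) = v - 6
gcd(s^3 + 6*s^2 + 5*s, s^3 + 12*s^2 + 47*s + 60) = s + 5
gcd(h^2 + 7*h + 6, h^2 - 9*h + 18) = 1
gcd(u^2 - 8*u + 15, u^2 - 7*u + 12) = u - 3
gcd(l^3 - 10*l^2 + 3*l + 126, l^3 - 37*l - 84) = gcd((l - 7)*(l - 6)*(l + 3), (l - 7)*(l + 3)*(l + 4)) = l^2 - 4*l - 21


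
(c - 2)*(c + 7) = c^2 + 5*c - 14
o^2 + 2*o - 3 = (o - 1)*(o + 3)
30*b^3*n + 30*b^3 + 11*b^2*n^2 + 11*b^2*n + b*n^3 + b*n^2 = (5*b + n)*(6*b + n)*(b*n + b)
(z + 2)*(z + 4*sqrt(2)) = z^2 + 2*z + 4*sqrt(2)*z + 8*sqrt(2)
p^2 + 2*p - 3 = (p - 1)*(p + 3)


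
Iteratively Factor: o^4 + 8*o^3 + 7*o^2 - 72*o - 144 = (o + 3)*(o^3 + 5*o^2 - 8*o - 48) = (o + 3)*(o + 4)*(o^2 + o - 12) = (o - 3)*(o + 3)*(o + 4)*(o + 4)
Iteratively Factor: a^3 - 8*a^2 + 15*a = (a - 5)*(a^2 - 3*a) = a*(a - 5)*(a - 3)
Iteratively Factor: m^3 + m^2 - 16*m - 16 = (m + 4)*(m^2 - 3*m - 4) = (m + 1)*(m + 4)*(m - 4)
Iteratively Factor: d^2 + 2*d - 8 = (d + 4)*(d - 2)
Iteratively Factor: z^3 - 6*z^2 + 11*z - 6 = (z - 1)*(z^2 - 5*z + 6) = (z - 2)*(z - 1)*(z - 3)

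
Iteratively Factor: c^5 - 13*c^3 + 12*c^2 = (c + 4)*(c^4 - 4*c^3 + 3*c^2) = c*(c + 4)*(c^3 - 4*c^2 + 3*c) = c^2*(c + 4)*(c^2 - 4*c + 3) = c^2*(c - 3)*(c + 4)*(c - 1)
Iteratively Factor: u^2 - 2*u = (u)*(u - 2)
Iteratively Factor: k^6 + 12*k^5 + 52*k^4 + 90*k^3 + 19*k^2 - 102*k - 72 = (k + 2)*(k^5 + 10*k^4 + 32*k^3 + 26*k^2 - 33*k - 36) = (k + 1)*(k + 2)*(k^4 + 9*k^3 + 23*k^2 + 3*k - 36) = (k + 1)*(k + 2)*(k + 4)*(k^3 + 5*k^2 + 3*k - 9) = (k + 1)*(k + 2)*(k + 3)*(k + 4)*(k^2 + 2*k - 3) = (k + 1)*(k + 2)*(k + 3)^2*(k + 4)*(k - 1)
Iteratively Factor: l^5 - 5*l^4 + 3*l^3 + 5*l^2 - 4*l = (l + 1)*(l^4 - 6*l^3 + 9*l^2 - 4*l) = (l - 4)*(l + 1)*(l^3 - 2*l^2 + l) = (l - 4)*(l - 1)*(l + 1)*(l^2 - l) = (l - 4)*(l - 1)^2*(l + 1)*(l)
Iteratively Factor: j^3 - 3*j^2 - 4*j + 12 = (j - 3)*(j^2 - 4) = (j - 3)*(j + 2)*(j - 2)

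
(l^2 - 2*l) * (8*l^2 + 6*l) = 8*l^4 - 10*l^3 - 12*l^2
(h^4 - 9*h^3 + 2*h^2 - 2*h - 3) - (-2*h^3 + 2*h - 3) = h^4 - 7*h^3 + 2*h^2 - 4*h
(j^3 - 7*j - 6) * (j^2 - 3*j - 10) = j^5 - 3*j^4 - 17*j^3 + 15*j^2 + 88*j + 60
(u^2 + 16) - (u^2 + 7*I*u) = -7*I*u + 16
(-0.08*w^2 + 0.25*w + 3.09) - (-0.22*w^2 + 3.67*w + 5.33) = 0.14*w^2 - 3.42*w - 2.24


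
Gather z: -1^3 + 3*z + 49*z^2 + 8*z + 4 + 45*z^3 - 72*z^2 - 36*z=45*z^3 - 23*z^2 - 25*z + 3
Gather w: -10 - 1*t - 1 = -t - 11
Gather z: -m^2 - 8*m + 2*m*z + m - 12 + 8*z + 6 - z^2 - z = -m^2 - 7*m - z^2 + z*(2*m + 7) - 6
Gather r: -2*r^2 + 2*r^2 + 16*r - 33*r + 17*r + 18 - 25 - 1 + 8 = 0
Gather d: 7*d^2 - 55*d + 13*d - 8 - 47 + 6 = 7*d^2 - 42*d - 49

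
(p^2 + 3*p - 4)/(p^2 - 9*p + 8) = (p + 4)/(p - 8)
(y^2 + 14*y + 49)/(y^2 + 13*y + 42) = (y + 7)/(y + 6)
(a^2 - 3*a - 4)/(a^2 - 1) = (a - 4)/(a - 1)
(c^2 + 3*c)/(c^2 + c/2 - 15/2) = 2*c/(2*c - 5)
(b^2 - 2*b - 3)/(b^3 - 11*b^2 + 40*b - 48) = (b + 1)/(b^2 - 8*b + 16)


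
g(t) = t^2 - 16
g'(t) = 2*t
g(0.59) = -15.65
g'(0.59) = 1.18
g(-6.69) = 28.76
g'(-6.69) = -13.38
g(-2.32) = -10.62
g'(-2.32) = -4.64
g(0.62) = -15.62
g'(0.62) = 1.24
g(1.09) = -14.81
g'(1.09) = 2.18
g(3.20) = -5.76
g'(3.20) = 6.40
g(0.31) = -15.90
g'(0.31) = 0.62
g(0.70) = -15.51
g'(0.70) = 1.40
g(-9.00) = 65.00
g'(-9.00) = -18.00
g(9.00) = 65.00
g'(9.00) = 18.00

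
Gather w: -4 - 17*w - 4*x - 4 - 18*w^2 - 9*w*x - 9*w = -18*w^2 + w*(-9*x - 26) - 4*x - 8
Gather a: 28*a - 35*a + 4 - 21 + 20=3 - 7*a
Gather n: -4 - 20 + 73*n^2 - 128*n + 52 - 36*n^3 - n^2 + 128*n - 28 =-36*n^3 + 72*n^2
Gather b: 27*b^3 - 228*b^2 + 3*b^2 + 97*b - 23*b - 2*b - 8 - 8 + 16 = 27*b^3 - 225*b^2 + 72*b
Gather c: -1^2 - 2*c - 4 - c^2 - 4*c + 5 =-c^2 - 6*c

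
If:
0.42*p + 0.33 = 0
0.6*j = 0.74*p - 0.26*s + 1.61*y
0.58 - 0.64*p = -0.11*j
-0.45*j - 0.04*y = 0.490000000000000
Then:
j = -9.84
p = -0.79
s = 630.40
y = 98.50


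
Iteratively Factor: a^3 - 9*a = (a + 3)*(a^2 - 3*a) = a*(a + 3)*(a - 3)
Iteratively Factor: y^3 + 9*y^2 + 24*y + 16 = (y + 1)*(y^2 + 8*y + 16) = (y + 1)*(y + 4)*(y + 4)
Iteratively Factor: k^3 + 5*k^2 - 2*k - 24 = (k + 3)*(k^2 + 2*k - 8) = (k - 2)*(k + 3)*(k + 4)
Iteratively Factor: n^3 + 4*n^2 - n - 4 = (n - 1)*(n^2 + 5*n + 4) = (n - 1)*(n + 4)*(n + 1)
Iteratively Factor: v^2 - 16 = (v + 4)*(v - 4)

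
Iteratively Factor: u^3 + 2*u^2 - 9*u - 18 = (u + 3)*(u^2 - u - 6) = (u - 3)*(u + 3)*(u + 2)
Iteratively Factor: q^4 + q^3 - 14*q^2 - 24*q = (q + 3)*(q^3 - 2*q^2 - 8*q) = (q + 2)*(q + 3)*(q^2 - 4*q) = (q - 4)*(q + 2)*(q + 3)*(q)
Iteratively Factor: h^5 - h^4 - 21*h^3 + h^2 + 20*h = (h)*(h^4 - h^3 - 21*h^2 + h + 20) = h*(h - 1)*(h^3 - 21*h - 20) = h*(h - 1)*(h + 4)*(h^2 - 4*h - 5) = h*(h - 5)*(h - 1)*(h + 4)*(h + 1)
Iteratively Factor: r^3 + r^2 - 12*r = (r)*(r^2 + r - 12) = r*(r + 4)*(r - 3)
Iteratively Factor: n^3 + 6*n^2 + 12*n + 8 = (n + 2)*(n^2 + 4*n + 4) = (n + 2)^2*(n + 2)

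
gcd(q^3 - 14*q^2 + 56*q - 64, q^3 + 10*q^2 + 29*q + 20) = 1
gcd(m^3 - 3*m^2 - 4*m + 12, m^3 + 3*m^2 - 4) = m + 2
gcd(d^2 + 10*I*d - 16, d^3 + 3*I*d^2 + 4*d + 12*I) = d + 2*I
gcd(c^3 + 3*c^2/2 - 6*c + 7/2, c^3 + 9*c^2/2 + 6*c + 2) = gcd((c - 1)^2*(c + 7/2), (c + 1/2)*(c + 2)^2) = 1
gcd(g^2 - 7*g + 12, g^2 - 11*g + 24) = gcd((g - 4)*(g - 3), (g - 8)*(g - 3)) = g - 3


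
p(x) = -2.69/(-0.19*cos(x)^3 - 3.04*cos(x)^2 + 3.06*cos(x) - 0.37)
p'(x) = -2.69*(-0.57*sin(x)*cos(x)^2 - 6.08*sin(x)*cos(x) + 3.06*sin(x))/(-0.19*cos(x)^3 - 3.04*cos(x)^2 + 3.06*cos(x) - 0.37)^2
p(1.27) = -10.16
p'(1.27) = -44.28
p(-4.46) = 2.04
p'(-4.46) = -6.78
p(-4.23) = 1.11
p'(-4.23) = -2.33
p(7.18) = -8.69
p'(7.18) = 20.99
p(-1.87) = 1.76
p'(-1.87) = 5.27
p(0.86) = -9.62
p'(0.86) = 29.97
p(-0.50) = 17.44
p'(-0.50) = -147.10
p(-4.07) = 0.83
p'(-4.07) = -1.32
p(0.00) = 4.98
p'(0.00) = 0.00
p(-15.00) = 0.62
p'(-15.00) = 0.67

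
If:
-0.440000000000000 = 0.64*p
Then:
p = -0.69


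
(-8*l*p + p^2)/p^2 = (-8*l + p)/p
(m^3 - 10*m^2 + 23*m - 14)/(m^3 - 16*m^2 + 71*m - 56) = (m - 2)/(m - 8)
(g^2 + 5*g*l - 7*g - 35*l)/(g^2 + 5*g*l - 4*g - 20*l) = (g - 7)/(g - 4)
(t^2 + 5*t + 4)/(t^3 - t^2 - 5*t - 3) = (t + 4)/(t^2 - 2*t - 3)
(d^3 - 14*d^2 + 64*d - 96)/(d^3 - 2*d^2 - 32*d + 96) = (d - 6)/(d + 6)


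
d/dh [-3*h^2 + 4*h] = 4 - 6*h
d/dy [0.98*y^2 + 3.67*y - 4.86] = 1.96*y + 3.67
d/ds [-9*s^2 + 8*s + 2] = 8 - 18*s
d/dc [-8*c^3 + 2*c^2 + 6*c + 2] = -24*c^2 + 4*c + 6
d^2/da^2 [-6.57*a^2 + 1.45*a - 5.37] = -13.1400000000000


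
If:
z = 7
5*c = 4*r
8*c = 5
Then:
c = 5/8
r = 25/32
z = 7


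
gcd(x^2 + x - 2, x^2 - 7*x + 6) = x - 1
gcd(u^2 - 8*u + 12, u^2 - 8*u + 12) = u^2 - 8*u + 12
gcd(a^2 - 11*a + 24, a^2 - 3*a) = a - 3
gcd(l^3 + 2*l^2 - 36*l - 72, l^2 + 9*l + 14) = l + 2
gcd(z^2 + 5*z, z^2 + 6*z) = z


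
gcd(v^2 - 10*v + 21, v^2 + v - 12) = v - 3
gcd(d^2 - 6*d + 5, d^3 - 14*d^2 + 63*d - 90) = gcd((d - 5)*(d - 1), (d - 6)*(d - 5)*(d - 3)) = d - 5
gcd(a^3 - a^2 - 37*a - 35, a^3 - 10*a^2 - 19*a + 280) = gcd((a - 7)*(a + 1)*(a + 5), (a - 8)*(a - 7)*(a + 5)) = a^2 - 2*a - 35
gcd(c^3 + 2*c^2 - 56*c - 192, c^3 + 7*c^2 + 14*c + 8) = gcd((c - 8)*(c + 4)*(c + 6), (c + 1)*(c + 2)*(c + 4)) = c + 4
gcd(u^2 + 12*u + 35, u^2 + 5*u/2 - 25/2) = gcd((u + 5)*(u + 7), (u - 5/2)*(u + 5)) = u + 5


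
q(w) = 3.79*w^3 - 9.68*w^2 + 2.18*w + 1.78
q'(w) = 11.37*w^2 - 19.36*w + 2.18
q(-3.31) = -248.93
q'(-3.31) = 190.83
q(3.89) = 86.88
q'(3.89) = 98.92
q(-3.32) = -250.85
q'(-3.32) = 191.78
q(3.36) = 43.59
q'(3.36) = 65.49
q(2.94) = 20.83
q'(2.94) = 43.54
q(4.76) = 201.58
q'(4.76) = 167.64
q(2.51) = 6.20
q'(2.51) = 25.22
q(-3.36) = -258.59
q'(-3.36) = 195.59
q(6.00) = 485.02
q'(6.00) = 295.34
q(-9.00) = -3564.83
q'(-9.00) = 1097.39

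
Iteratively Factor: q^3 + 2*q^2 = (q)*(q^2 + 2*q) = q*(q + 2)*(q)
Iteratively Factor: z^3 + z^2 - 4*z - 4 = (z + 1)*(z^2 - 4) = (z + 1)*(z + 2)*(z - 2)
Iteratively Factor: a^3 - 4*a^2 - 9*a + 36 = (a - 4)*(a^2 - 9) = (a - 4)*(a - 3)*(a + 3)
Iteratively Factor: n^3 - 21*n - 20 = (n + 4)*(n^2 - 4*n - 5) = (n - 5)*(n + 4)*(n + 1)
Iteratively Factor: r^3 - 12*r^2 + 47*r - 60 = (r - 3)*(r^2 - 9*r + 20) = (r - 5)*(r - 3)*(r - 4)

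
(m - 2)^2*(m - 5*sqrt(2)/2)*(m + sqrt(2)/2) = m^4 - 4*m^3 - 2*sqrt(2)*m^3 + 3*m^2/2 + 8*sqrt(2)*m^2 - 8*sqrt(2)*m + 10*m - 10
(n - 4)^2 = n^2 - 8*n + 16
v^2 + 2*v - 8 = (v - 2)*(v + 4)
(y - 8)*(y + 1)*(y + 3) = y^3 - 4*y^2 - 29*y - 24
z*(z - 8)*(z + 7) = z^3 - z^2 - 56*z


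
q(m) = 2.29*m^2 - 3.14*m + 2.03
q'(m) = 4.58*m - 3.14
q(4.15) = 28.44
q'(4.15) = 15.87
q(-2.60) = 25.67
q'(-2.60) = -15.05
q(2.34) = 7.22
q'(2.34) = 7.58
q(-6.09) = 106.08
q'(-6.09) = -31.03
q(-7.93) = 170.94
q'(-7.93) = -39.46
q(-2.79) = 28.62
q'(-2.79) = -15.92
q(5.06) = 44.77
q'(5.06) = 20.03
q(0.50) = 1.03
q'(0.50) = -0.85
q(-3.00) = 32.06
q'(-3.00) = -16.88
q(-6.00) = 103.31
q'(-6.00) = -30.62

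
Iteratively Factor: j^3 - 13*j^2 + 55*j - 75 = (j - 5)*(j^2 - 8*j + 15) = (j - 5)^2*(j - 3)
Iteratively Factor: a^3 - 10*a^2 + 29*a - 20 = (a - 4)*(a^2 - 6*a + 5) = (a - 5)*(a - 4)*(a - 1)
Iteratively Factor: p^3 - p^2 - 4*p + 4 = (p + 2)*(p^2 - 3*p + 2) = (p - 1)*(p + 2)*(p - 2)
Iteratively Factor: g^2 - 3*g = (g)*(g - 3)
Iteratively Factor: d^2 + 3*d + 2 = (d + 1)*(d + 2)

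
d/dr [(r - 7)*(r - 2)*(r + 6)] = 3*r^2 - 6*r - 40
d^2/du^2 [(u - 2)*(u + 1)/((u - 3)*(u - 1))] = 2*(3*u^3 - 15*u^2 + 33*u - 29)/(u^6 - 12*u^5 + 57*u^4 - 136*u^3 + 171*u^2 - 108*u + 27)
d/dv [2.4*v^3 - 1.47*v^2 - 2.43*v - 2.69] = 7.2*v^2 - 2.94*v - 2.43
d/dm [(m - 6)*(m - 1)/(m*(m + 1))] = 2*(4*m^2 - 6*m - 3)/(m^2*(m^2 + 2*m + 1))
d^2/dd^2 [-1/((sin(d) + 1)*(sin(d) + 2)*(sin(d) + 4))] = (9*sin(d)^5 + 68*sin(d)^4 + 144*sin(d)^3 - 34*sin(d)^2 - 372*sin(d) - 280)/((sin(d) + 1)^2*(sin(d) + 2)^3*(sin(d) + 4)^3)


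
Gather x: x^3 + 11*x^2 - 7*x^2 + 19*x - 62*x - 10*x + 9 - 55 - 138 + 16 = x^3 + 4*x^2 - 53*x - 168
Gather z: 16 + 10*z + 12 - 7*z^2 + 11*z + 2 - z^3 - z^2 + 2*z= -z^3 - 8*z^2 + 23*z + 30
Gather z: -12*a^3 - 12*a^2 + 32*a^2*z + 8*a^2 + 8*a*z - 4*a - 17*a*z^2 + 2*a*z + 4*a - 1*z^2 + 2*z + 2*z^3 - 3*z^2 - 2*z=-12*a^3 - 4*a^2 + 2*z^3 + z^2*(-17*a - 4) + z*(32*a^2 + 10*a)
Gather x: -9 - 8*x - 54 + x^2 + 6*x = x^2 - 2*x - 63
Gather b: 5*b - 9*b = -4*b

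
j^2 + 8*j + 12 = (j + 2)*(j + 6)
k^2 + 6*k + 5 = (k + 1)*(k + 5)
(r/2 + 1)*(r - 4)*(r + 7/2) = r^3/2 + 3*r^2/4 - 15*r/2 - 14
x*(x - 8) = x^2 - 8*x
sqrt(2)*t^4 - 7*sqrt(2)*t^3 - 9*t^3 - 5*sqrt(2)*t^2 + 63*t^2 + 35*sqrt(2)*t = t*(t - 7)*(t - 5*sqrt(2))*(sqrt(2)*t + 1)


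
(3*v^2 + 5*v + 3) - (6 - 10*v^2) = 13*v^2 + 5*v - 3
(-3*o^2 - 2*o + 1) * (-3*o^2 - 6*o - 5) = 9*o^4 + 24*o^3 + 24*o^2 + 4*o - 5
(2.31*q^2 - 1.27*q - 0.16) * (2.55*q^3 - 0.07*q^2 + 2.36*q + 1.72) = 5.8905*q^5 - 3.4002*q^4 + 5.1325*q^3 + 0.9872*q^2 - 2.562*q - 0.2752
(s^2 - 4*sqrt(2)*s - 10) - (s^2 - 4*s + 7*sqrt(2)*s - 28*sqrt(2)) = -11*sqrt(2)*s + 4*s - 10 + 28*sqrt(2)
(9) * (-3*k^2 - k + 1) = -27*k^2 - 9*k + 9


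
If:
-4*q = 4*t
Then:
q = -t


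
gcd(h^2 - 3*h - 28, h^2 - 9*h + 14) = h - 7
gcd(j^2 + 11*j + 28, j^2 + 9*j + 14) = j + 7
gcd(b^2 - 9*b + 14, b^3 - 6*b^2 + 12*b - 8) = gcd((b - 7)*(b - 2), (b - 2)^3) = b - 2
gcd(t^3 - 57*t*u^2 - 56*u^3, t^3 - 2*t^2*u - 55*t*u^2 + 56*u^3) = t^2 - t*u - 56*u^2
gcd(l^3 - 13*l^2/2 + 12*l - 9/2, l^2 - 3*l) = l - 3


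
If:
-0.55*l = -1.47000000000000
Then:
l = 2.67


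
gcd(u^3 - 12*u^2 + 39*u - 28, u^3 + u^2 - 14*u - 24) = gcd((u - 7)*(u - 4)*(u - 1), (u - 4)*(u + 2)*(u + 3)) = u - 4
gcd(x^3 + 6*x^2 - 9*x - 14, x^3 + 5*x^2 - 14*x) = x^2 + 5*x - 14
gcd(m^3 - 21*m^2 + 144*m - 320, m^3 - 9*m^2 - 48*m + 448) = m^2 - 16*m + 64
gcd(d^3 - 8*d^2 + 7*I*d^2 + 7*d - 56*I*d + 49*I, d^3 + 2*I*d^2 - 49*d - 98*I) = d - 7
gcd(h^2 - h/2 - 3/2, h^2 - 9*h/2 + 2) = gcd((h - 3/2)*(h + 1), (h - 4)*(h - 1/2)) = 1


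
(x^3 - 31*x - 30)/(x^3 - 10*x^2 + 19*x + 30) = (x + 5)/(x - 5)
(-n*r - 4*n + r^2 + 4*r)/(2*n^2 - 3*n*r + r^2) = (r + 4)/(-2*n + r)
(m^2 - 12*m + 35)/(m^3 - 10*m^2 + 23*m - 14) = (m - 5)/(m^2 - 3*m + 2)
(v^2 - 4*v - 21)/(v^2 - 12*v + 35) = (v + 3)/(v - 5)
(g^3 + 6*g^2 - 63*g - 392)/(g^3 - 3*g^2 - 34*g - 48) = (g^2 + 14*g + 49)/(g^2 + 5*g + 6)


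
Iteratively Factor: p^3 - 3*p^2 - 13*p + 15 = (p - 1)*(p^2 - 2*p - 15) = (p - 5)*(p - 1)*(p + 3)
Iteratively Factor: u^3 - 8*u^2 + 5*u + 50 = (u - 5)*(u^2 - 3*u - 10) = (u - 5)*(u + 2)*(u - 5)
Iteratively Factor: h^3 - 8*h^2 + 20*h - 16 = (h - 2)*(h^2 - 6*h + 8) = (h - 4)*(h - 2)*(h - 2)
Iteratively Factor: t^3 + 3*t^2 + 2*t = (t + 1)*(t^2 + 2*t) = t*(t + 1)*(t + 2)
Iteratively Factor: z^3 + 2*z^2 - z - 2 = (z + 1)*(z^2 + z - 2) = (z - 1)*(z + 1)*(z + 2)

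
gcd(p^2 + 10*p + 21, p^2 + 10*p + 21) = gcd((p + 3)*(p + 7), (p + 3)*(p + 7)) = p^2 + 10*p + 21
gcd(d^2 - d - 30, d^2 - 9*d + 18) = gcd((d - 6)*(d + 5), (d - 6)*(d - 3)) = d - 6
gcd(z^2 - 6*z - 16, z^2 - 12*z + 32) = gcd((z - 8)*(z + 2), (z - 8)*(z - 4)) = z - 8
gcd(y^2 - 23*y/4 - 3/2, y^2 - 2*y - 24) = y - 6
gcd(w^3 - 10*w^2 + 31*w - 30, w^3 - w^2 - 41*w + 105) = w^2 - 8*w + 15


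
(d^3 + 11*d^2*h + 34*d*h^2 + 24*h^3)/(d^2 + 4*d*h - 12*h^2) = (d^2 + 5*d*h + 4*h^2)/(d - 2*h)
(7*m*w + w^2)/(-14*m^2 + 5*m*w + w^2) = w/(-2*m + w)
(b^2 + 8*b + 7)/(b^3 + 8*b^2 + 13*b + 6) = (b + 7)/(b^2 + 7*b + 6)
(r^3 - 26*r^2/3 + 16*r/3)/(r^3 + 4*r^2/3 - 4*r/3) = (r - 8)/(r + 2)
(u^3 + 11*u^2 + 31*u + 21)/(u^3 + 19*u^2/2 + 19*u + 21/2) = 2*(u + 3)/(2*u + 3)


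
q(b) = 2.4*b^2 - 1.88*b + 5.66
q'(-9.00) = -45.08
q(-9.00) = 216.98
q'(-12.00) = -59.48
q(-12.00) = 373.82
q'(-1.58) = -9.46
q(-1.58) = 14.62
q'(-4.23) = -22.18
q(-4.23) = 56.56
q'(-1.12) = -7.26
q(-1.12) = 10.78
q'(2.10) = 8.20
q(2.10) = 12.30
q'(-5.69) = -29.19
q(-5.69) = 94.06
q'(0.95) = 2.68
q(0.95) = 6.04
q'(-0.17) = -2.70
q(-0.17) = 6.05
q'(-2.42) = -13.50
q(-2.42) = 24.26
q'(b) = 4.8*b - 1.88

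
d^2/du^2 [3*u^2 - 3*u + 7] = 6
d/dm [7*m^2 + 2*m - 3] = 14*m + 2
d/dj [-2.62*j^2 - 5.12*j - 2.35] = -5.24*j - 5.12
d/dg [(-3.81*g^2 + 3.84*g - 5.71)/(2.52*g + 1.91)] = (-9.6012*g^2 - 14.5542*g + 21.7236)/(6.3504*g^2 + 9.6264*g + 3.6481)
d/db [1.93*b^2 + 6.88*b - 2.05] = 3.86*b + 6.88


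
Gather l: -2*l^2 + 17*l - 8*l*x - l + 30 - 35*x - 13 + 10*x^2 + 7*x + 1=-2*l^2 + l*(16 - 8*x) + 10*x^2 - 28*x + 18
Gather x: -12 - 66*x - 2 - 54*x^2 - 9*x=-54*x^2 - 75*x - 14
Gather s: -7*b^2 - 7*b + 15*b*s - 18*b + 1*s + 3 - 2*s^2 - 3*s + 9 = -7*b^2 - 25*b - 2*s^2 + s*(15*b - 2) + 12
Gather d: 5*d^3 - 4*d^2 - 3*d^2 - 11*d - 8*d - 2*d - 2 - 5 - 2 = 5*d^3 - 7*d^2 - 21*d - 9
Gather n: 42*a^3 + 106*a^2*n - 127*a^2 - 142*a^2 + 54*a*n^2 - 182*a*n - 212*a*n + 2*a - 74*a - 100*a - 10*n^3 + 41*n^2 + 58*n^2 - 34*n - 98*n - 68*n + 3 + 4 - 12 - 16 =42*a^3 - 269*a^2 - 172*a - 10*n^3 + n^2*(54*a + 99) + n*(106*a^2 - 394*a - 200) - 21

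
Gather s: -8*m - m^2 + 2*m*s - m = -m^2 + 2*m*s - 9*m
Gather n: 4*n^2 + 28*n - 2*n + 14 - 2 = 4*n^2 + 26*n + 12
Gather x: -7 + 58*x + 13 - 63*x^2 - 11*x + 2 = -63*x^2 + 47*x + 8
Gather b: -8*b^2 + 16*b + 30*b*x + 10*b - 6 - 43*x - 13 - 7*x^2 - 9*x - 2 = -8*b^2 + b*(30*x + 26) - 7*x^2 - 52*x - 21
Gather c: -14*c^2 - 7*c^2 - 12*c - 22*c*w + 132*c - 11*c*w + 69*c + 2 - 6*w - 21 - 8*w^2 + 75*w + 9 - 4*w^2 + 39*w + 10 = -21*c^2 + c*(189 - 33*w) - 12*w^2 + 108*w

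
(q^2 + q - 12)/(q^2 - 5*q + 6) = (q + 4)/(q - 2)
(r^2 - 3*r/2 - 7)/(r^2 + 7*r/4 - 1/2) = 2*(2*r - 7)/(4*r - 1)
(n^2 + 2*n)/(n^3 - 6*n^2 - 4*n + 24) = n/(n^2 - 8*n + 12)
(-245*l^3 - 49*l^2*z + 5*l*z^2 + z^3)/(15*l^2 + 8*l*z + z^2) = (-49*l^2 + z^2)/(3*l + z)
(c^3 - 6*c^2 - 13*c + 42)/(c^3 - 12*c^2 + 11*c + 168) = (c - 2)/(c - 8)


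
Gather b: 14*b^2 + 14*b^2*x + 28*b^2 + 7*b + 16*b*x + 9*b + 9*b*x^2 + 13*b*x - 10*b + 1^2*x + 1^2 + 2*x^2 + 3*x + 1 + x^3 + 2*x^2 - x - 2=b^2*(14*x + 42) + b*(9*x^2 + 29*x + 6) + x^3 + 4*x^2 + 3*x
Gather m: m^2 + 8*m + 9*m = m^2 + 17*m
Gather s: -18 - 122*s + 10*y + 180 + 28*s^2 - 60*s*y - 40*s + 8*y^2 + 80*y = 28*s^2 + s*(-60*y - 162) + 8*y^2 + 90*y + 162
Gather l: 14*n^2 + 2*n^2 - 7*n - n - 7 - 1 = 16*n^2 - 8*n - 8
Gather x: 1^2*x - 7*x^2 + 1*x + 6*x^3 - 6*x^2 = 6*x^3 - 13*x^2 + 2*x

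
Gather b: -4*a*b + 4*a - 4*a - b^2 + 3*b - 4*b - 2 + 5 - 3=-b^2 + b*(-4*a - 1)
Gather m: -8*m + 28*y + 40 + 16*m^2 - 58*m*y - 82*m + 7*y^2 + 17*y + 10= 16*m^2 + m*(-58*y - 90) + 7*y^2 + 45*y + 50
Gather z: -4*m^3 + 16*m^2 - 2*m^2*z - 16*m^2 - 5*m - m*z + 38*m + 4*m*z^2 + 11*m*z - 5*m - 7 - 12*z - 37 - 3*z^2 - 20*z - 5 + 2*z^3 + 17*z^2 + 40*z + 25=-4*m^3 + 28*m + 2*z^3 + z^2*(4*m + 14) + z*(-2*m^2 + 10*m + 8) - 24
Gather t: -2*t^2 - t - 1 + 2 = -2*t^2 - t + 1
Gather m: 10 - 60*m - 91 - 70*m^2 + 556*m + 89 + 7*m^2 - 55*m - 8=-63*m^2 + 441*m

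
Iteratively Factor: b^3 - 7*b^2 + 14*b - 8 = (b - 1)*(b^2 - 6*b + 8) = (b - 4)*(b - 1)*(b - 2)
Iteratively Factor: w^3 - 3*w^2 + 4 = (w - 2)*(w^2 - w - 2) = (w - 2)*(w + 1)*(w - 2)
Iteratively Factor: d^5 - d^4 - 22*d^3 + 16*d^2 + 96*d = (d + 2)*(d^4 - 3*d^3 - 16*d^2 + 48*d) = (d - 4)*(d + 2)*(d^3 + d^2 - 12*d) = (d - 4)*(d + 2)*(d + 4)*(d^2 - 3*d) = (d - 4)*(d - 3)*(d + 2)*(d + 4)*(d)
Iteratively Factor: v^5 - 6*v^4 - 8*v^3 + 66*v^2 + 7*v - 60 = (v - 5)*(v^4 - v^3 - 13*v^2 + v + 12) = (v - 5)*(v - 1)*(v^3 - 13*v - 12) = (v - 5)*(v - 1)*(v + 1)*(v^2 - v - 12) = (v - 5)*(v - 4)*(v - 1)*(v + 1)*(v + 3)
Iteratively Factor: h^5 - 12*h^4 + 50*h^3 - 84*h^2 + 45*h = (h)*(h^4 - 12*h^3 + 50*h^2 - 84*h + 45) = h*(h - 5)*(h^3 - 7*h^2 + 15*h - 9) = h*(h - 5)*(h - 1)*(h^2 - 6*h + 9) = h*(h - 5)*(h - 3)*(h - 1)*(h - 3)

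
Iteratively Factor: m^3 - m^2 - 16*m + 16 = (m - 4)*(m^2 + 3*m - 4) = (m - 4)*(m + 4)*(m - 1)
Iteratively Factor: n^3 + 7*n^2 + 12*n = (n + 4)*(n^2 + 3*n) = n*(n + 4)*(n + 3)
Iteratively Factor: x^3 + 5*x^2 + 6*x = (x + 2)*(x^2 + 3*x) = (x + 2)*(x + 3)*(x)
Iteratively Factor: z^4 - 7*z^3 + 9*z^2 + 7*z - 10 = (z + 1)*(z^3 - 8*z^2 + 17*z - 10) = (z - 2)*(z + 1)*(z^2 - 6*z + 5) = (z - 5)*(z - 2)*(z + 1)*(z - 1)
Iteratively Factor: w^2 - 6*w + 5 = (w - 1)*(w - 5)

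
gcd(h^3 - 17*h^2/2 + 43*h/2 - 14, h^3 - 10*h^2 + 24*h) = h - 4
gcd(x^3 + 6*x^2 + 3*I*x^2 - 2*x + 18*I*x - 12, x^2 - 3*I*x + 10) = x + 2*I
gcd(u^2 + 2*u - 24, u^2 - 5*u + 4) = u - 4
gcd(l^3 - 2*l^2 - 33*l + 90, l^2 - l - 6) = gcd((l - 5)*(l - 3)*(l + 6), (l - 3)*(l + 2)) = l - 3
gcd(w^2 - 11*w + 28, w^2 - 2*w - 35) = w - 7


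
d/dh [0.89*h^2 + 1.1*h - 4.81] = 1.78*h + 1.1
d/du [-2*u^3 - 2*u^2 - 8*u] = -6*u^2 - 4*u - 8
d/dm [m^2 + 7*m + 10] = 2*m + 7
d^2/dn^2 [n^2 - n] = 2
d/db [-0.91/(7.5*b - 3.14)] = 6.825/(7.5*b - 3.14)^2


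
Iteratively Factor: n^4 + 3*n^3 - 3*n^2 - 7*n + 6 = (n - 1)*(n^3 + 4*n^2 + n - 6) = (n - 1)*(n + 2)*(n^2 + 2*n - 3) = (n - 1)*(n + 2)*(n + 3)*(n - 1)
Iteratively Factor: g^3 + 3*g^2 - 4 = (g - 1)*(g^2 + 4*g + 4) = (g - 1)*(g + 2)*(g + 2)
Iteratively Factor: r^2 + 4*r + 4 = (r + 2)*(r + 2)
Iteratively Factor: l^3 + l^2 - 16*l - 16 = (l - 4)*(l^2 + 5*l + 4) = (l - 4)*(l + 4)*(l + 1)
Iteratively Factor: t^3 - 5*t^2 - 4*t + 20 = (t - 5)*(t^2 - 4) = (t - 5)*(t - 2)*(t + 2)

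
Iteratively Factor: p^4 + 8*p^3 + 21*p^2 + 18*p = (p)*(p^3 + 8*p^2 + 21*p + 18) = p*(p + 3)*(p^2 + 5*p + 6) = p*(p + 3)^2*(p + 2)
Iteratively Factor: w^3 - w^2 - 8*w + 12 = (w - 2)*(w^2 + w - 6) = (w - 2)^2*(w + 3)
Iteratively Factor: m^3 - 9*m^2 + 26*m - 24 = (m - 2)*(m^2 - 7*m + 12) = (m - 4)*(m - 2)*(m - 3)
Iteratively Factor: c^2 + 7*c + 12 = (c + 3)*(c + 4)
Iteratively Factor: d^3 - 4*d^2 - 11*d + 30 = (d - 2)*(d^2 - 2*d - 15) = (d - 2)*(d + 3)*(d - 5)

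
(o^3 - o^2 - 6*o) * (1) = o^3 - o^2 - 6*o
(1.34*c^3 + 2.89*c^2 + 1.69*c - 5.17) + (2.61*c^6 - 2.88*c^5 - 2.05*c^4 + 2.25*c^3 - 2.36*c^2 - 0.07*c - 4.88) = 2.61*c^6 - 2.88*c^5 - 2.05*c^4 + 3.59*c^3 + 0.53*c^2 + 1.62*c - 10.05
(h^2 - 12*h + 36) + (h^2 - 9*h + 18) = 2*h^2 - 21*h + 54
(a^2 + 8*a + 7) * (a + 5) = a^3 + 13*a^2 + 47*a + 35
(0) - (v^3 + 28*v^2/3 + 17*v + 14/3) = -v^3 - 28*v^2/3 - 17*v - 14/3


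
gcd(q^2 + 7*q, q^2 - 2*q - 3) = 1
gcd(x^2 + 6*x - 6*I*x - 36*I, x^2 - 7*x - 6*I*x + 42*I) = x - 6*I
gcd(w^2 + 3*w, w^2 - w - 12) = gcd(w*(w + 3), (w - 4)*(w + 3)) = w + 3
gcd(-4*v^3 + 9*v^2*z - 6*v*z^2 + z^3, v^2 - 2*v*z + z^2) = v^2 - 2*v*z + z^2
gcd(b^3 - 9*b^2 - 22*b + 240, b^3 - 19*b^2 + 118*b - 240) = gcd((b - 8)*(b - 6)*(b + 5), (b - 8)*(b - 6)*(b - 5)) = b^2 - 14*b + 48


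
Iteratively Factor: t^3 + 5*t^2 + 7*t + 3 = (t + 1)*(t^2 + 4*t + 3) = (t + 1)^2*(t + 3)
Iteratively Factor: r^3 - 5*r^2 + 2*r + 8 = (r - 4)*(r^2 - r - 2) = (r - 4)*(r - 2)*(r + 1)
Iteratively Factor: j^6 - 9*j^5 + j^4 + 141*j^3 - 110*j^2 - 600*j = (j + 3)*(j^5 - 12*j^4 + 37*j^3 + 30*j^2 - 200*j) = (j - 5)*(j + 3)*(j^4 - 7*j^3 + 2*j^2 + 40*j) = (j - 5)^2*(j + 3)*(j^3 - 2*j^2 - 8*j) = (j - 5)^2*(j - 4)*(j + 3)*(j^2 + 2*j) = (j - 5)^2*(j - 4)*(j + 2)*(j + 3)*(j)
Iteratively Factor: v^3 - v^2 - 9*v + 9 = (v + 3)*(v^2 - 4*v + 3) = (v - 1)*(v + 3)*(v - 3)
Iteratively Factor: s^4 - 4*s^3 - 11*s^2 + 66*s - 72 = (s - 3)*(s^3 - s^2 - 14*s + 24) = (s - 3)*(s + 4)*(s^2 - 5*s + 6) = (s - 3)^2*(s + 4)*(s - 2)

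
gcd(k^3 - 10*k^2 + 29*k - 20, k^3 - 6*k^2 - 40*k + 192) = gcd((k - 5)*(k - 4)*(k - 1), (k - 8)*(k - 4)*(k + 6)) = k - 4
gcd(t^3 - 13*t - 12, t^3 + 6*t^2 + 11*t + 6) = t^2 + 4*t + 3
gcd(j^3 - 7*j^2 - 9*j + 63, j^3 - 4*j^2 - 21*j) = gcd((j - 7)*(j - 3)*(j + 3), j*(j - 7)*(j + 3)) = j^2 - 4*j - 21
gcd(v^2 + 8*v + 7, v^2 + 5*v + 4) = v + 1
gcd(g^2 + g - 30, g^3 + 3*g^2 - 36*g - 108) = g + 6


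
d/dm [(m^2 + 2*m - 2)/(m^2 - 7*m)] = (-9*m^2 + 4*m - 14)/(m^2*(m^2 - 14*m + 49))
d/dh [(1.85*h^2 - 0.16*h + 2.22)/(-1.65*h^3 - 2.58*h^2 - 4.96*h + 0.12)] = (3.0525*h^4 - 0.528*h^3 + 1.4002*h^2 + 11.8992*h + 10.992)/(2.7225*h^6 + 8.514*h^5 + 23.0244*h^4 + 25.1976*h^3 + 23.9824*h^2 - 1.1904*h + 0.0144)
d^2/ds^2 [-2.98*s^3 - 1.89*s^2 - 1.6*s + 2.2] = -17.88*s - 3.78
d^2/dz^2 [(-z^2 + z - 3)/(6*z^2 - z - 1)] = 2*(30*z^3 - 342*z^2 + 72*z - 23)/(216*z^6 - 108*z^5 - 90*z^4 + 35*z^3 + 15*z^2 - 3*z - 1)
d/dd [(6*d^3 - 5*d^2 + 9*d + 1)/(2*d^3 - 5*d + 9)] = (10*d^4 - 96*d^3 + 181*d^2 - 90*d + 86)/(4*d^6 - 20*d^4 + 36*d^3 + 25*d^2 - 90*d + 81)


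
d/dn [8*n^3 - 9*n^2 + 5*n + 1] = 24*n^2 - 18*n + 5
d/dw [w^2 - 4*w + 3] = 2*w - 4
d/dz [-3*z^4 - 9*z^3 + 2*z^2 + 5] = z*(-12*z^2 - 27*z + 4)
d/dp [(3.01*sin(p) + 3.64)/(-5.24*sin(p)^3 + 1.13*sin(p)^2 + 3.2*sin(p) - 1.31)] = (31.5448*sin(p)^3 + 53.8195*sin(p)^2 - 8.2264*sin(p) - 15.5911)*cos(p)/(27.4576*sin(p)^6 - 11.8424*sin(p)^5 - 32.2591*sin(p)^4 + 20.9608*sin(p)^3 + 7.2794*sin(p)^2 - 8.384*sin(p) + 1.7161)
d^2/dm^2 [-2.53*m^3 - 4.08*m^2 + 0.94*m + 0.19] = -15.18*m - 8.16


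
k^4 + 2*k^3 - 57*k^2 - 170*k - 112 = (k - 8)*(k + 1)*(k + 2)*(k + 7)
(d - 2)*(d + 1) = d^2 - d - 2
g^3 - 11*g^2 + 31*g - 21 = (g - 7)*(g - 3)*(g - 1)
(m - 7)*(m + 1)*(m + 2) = m^3 - 4*m^2 - 19*m - 14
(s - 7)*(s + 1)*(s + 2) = s^3 - 4*s^2 - 19*s - 14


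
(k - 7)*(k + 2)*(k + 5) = k^3 - 39*k - 70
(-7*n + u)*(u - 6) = -7*n*u + 42*n + u^2 - 6*u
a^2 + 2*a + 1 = (a + 1)^2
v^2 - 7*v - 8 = (v - 8)*(v + 1)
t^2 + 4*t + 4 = (t + 2)^2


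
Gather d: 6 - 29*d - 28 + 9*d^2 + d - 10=9*d^2 - 28*d - 32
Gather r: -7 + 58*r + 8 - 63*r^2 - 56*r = -63*r^2 + 2*r + 1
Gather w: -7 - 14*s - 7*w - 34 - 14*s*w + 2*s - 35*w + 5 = -12*s + w*(-14*s - 42) - 36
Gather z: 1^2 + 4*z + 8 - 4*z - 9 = 0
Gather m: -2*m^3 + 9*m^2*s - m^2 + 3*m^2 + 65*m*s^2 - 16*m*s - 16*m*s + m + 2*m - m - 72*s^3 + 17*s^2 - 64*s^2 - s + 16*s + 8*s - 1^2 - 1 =-2*m^3 + m^2*(9*s + 2) + m*(65*s^2 - 32*s + 2) - 72*s^3 - 47*s^2 + 23*s - 2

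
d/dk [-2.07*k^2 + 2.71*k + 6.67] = 2.71 - 4.14*k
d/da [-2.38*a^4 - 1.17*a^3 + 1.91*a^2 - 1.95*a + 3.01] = -9.52*a^3 - 3.51*a^2 + 3.82*a - 1.95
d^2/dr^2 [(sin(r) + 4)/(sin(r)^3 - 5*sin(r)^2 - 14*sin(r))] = (-4*sin(r)^4 - 21*sin(r)^3 + 145*sin(r)^2 - 200*sin(r) - 1082 - 520/sin(r) + 1680/sin(r)^2 + 1568/sin(r)^3)/((sin(r) - 7)^3*(sin(r) + 2)^3)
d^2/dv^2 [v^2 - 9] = 2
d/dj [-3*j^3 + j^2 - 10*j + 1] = -9*j^2 + 2*j - 10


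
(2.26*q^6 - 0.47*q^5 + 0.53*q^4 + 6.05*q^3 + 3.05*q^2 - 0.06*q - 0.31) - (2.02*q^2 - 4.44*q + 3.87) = 2.26*q^6 - 0.47*q^5 + 0.53*q^4 + 6.05*q^3 + 1.03*q^2 + 4.38*q - 4.18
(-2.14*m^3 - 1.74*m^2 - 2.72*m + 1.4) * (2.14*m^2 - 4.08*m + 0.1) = -4.5796*m^5 + 5.0076*m^4 + 1.0644*m^3 + 13.9196*m^2 - 5.984*m + 0.14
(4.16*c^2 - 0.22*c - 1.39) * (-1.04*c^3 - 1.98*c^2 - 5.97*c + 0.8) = -4.3264*c^5 - 8.008*c^4 - 22.954*c^3 + 7.3936*c^2 + 8.1223*c - 1.112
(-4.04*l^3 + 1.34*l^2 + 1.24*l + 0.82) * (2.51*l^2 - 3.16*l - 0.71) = -10.1404*l^5 + 16.1298*l^4 + 1.7464*l^3 - 2.8116*l^2 - 3.4716*l - 0.5822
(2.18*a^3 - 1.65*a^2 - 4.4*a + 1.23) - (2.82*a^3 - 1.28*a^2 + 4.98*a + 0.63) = -0.64*a^3 - 0.37*a^2 - 9.38*a + 0.6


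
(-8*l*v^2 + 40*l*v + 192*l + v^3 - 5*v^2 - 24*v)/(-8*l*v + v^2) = v - 5 - 24/v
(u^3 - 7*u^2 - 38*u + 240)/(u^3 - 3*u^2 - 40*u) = (u^2 + u - 30)/(u*(u + 5))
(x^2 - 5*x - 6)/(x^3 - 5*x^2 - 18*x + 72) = (x + 1)/(x^2 + x - 12)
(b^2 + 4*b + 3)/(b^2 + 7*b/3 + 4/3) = 3*(b + 3)/(3*b + 4)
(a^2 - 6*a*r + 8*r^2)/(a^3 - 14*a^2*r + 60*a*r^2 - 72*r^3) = (a - 4*r)/(a^2 - 12*a*r + 36*r^2)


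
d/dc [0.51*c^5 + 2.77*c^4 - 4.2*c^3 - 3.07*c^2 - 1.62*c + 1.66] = 2.55*c^4 + 11.08*c^3 - 12.6*c^2 - 6.14*c - 1.62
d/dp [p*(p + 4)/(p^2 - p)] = -5/(p^2 - 2*p + 1)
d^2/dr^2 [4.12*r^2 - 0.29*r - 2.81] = 8.24000000000000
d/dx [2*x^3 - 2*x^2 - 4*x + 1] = 6*x^2 - 4*x - 4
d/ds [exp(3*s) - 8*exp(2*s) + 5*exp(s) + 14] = (3*exp(2*s) - 16*exp(s) + 5)*exp(s)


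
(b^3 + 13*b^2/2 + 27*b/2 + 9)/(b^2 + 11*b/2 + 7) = (2*b^2 + 9*b + 9)/(2*b + 7)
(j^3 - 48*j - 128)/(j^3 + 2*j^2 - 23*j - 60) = (j^2 - 4*j - 32)/(j^2 - 2*j - 15)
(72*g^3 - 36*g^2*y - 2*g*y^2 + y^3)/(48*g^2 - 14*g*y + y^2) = (-12*g^2 + 4*g*y + y^2)/(-8*g + y)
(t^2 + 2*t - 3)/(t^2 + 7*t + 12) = (t - 1)/(t + 4)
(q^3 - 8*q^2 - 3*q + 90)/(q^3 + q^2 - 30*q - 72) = (q - 5)/(q + 4)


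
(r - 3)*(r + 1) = r^2 - 2*r - 3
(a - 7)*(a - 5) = a^2 - 12*a + 35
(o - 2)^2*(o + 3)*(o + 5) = o^4 + 4*o^3 - 13*o^2 - 28*o + 60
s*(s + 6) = s^2 + 6*s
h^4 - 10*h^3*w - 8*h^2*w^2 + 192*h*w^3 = h*(h - 8*w)*(h - 6*w)*(h + 4*w)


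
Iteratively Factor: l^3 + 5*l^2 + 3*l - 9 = (l + 3)*(l^2 + 2*l - 3) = (l - 1)*(l + 3)*(l + 3)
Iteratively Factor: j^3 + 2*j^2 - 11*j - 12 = (j - 3)*(j^2 + 5*j + 4) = (j - 3)*(j + 1)*(j + 4)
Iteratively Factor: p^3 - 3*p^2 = (p)*(p^2 - 3*p) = p^2*(p - 3)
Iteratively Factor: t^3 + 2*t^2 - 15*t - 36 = (t + 3)*(t^2 - t - 12) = (t - 4)*(t + 3)*(t + 3)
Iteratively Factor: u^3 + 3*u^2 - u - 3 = (u + 3)*(u^2 - 1) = (u - 1)*(u + 3)*(u + 1)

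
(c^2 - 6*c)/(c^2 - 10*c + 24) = c/(c - 4)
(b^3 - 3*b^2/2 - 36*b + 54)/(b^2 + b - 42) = (b^2 + 9*b/2 - 9)/(b + 7)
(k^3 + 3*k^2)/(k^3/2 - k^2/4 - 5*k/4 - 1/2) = 4*k^2*(k + 3)/(2*k^3 - k^2 - 5*k - 2)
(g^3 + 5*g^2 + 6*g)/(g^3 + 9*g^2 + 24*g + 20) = g*(g + 3)/(g^2 + 7*g + 10)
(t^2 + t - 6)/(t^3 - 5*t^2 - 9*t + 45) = (t - 2)/(t^2 - 8*t + 15)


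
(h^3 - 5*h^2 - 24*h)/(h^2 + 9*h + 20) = h*(h^2 - 5*h - 24)/(h^2 + 9*h + 20)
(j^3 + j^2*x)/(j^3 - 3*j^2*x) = (j + x)/(j - 3*x)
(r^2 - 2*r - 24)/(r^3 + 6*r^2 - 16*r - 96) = (r - 6)/(r^2 + 2*r - 24)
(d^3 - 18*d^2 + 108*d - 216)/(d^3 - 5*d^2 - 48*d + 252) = (d - 6)/(d + 7)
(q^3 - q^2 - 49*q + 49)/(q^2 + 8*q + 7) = (q^2 - 8*q + 7)/(q + 1)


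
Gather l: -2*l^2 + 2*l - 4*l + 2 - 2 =-2*l^2 - 2*l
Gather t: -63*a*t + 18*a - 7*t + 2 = 18*a + t*(-63*a - 7) + 2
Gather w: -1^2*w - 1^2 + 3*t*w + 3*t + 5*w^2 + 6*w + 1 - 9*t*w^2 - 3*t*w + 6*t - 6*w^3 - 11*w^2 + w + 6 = 9*t - 6*w^3 + w^2*(-9*t - 6) + 6*w + 6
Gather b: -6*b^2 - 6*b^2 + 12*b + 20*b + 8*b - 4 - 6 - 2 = -12*b^2 + 40*b - 12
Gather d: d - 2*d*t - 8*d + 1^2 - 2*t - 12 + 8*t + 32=d*(-2*t - 7) + 6*t + 21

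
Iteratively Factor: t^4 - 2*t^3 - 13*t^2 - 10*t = (t)*(t^3 - 2*t^2 - 13*t - 10) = t*(t + 2)*(t^2 - 4*t - 5) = t*(t + 1)*(t + 2)*(t - 5)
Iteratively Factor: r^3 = (r)*(r^2) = r^2*(r)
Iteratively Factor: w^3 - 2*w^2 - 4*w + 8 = (w - 2)*(w^2 - 4) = (w - 2)*(w + 2)*(w - 2)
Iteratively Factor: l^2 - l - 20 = (l + 4)*(l - 5)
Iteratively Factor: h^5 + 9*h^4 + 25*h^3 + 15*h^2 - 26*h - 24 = (h + 3)*(h^4 + 6*h^3 + 7*h^2 - 6*h - 8) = (h + 2)*(h + 3)*(h^3 + 4*h^2 - h - 4) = (h + 2)*(h + 3)*(h + 4)*(h^2 - 1) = (h - 1)*(h + 2)*(h + 3)*(h + 4)*(h + 1)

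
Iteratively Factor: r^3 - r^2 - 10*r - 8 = (r + 2)*(r^2 - 3*r - 4) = (r + 1)*(r + 2)*(r - 4)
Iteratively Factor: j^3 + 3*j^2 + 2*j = (j + 1)*(j^2 + 2*j) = j*(j + 1)*(j + 2)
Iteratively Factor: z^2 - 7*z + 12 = (z - 3)*(z - 4)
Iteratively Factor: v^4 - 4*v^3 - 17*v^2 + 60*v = (v - 5)*(v^3 + v^2 - 12*v) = v*(v - 5)*(v^2 + v - 12) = v*(v - 5)*(v - 3)*(v + 4)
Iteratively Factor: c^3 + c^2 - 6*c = (c)*(c^2 + c - 6) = c*(c + 3)*(c - 2)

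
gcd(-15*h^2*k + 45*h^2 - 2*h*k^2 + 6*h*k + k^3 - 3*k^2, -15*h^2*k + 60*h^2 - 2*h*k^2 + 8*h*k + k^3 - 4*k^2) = 15*h^2 + 2*h*k - k^2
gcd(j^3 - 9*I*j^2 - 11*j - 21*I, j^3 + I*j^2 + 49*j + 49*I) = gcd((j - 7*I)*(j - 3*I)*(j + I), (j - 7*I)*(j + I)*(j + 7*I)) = j^2 - 6*I*j + 7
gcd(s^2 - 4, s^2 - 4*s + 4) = s - 2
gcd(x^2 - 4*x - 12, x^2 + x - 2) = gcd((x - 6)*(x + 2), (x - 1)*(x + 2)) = x + 2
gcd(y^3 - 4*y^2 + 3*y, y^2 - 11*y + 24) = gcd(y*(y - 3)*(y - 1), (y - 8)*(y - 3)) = y - 3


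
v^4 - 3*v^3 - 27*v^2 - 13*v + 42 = (v - 7)*(v - 1)*(v + 2)*(v + 3)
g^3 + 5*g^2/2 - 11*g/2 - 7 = (g - 2)*(g + 1)*(g + 7/2)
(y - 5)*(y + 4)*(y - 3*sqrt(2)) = y^3 - 3*sqrt(2)*y^2 - y^2 - 20*y + 3*sqrt(2)*y + 60*sqrt(2)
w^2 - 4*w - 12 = (w - 6)*(w + 2)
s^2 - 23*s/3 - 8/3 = (s - 8)*(s + 1/3)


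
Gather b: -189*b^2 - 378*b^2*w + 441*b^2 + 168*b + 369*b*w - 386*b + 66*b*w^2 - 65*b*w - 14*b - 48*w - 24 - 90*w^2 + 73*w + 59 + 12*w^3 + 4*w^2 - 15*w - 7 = b^2*(252 - 378*w) + b*(66*w^2 + 304*w - 232) + 12*w^3 - 86*w^2 + 10*w + 28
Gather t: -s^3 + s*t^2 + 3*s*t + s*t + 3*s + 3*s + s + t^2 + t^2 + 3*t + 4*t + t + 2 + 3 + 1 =-s^3 + 7*s + t^2*(s + 2) + t*(4*s + 8) + 6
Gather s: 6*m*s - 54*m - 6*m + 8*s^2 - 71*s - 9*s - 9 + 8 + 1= -60*m + 8*s^2 + s*(6*m - 80)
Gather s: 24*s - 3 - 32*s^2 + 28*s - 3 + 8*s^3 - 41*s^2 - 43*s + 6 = 8*s^3 - 73*s^2 + 9*s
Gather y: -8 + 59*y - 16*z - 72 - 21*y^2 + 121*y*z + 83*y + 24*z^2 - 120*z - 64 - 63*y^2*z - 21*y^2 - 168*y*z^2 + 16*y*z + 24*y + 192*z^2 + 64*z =y^2*(-63*z - 42) + y*(-168*z^2 + 137*z + 166) + 216*z^2 - 72*z - 144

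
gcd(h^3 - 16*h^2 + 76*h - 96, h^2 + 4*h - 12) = h - 2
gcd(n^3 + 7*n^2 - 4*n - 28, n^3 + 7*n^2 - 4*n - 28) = n^3 + 7*n^2 - 4*n - 28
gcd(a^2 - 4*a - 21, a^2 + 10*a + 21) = a + 3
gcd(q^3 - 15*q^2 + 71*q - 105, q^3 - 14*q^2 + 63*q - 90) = q^2 - 8*q + 15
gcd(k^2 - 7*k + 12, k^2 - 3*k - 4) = k - 4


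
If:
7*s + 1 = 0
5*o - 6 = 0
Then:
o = 6/5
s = -1/7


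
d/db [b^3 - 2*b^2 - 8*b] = 3*b^2 - 4*b - 8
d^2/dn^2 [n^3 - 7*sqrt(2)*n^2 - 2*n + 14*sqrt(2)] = 6*n - 14*sqrt(2)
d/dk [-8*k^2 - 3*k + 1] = -16*k - 3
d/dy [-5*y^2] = -10*y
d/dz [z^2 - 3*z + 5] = 2*z - 3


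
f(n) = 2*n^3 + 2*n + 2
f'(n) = 6*n^2 + 2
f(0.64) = 3.80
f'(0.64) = 4.46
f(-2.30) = -26.93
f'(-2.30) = 33.74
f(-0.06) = 1.88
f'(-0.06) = 2.02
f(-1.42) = -6.57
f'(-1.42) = 14.10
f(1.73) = 15.82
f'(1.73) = 19.96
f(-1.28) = -4.75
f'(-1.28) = 11.83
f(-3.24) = -72.50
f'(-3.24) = 64.99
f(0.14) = 2.29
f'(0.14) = 2.12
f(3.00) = 62.00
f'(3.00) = 56.00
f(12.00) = 3482.00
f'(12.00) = 866.00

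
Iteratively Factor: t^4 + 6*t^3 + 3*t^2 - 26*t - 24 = (t - 2)*(t^3 + 8*t^2 + 19*t + 12) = (t - 2)*(t + 4)*(t^2 + 4*t + 3) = (t - 2)*(t + 3)*(t + 4)*(t + 1)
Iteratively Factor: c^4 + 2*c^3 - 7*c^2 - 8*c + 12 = (c + 3)*(c^3 - c^2 - 4*c + 4) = (c + 2)*(c + 3)*(c^2 - 3*c + 2) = (c - 1)*(c + 2)*(c + 3)*(c - 2)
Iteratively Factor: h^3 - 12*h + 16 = (h - 2)*(h^2 + 2*h - 8) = (h - 2)*(h + 4)*(h - 2)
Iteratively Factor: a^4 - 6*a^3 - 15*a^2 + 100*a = (a - 5)*(a^3 - a^2 - 20*a) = a*(a - 5)*(a^2 - a - 20) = a*(a - 5)*(a + 4)*(a - 5)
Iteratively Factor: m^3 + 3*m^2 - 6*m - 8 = (m + 4)*(m^2 - m - 2) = (m + 1)*(m + 4)*(m - 2)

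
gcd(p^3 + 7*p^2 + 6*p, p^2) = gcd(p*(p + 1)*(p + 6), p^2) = p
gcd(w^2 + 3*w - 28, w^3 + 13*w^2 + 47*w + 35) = w + 7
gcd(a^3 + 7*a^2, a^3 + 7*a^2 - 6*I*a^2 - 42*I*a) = a^2 + 7*a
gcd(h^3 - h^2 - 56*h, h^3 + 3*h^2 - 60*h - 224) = h^2 - h - 56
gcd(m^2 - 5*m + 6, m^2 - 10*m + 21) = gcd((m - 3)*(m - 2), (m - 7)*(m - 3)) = m - 3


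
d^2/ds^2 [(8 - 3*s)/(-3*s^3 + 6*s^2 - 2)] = 6*(3*s^2*(3*s - 8)*(3*s - 4)^2 + (-9*s^2 + 12*s - (3*s - 8)*(3*s - 2))*(3*s^3 - 6*s^2 + 2))/(3*s^3 - 6*s^2 + 2)^3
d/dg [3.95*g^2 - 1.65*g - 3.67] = 7.9*g - 1.65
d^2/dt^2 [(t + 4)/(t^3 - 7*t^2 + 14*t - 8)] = 2*((t + 4)*(3*t^2 - 14*t + 14)^2 + (-3*t^2 + 14*t - (t + 4)*(3*t - 7) - 14)*(t^3 - 7*t^2 + 14*t - 8))/(t^3 - 7*t^2 + 14*t - 8)^3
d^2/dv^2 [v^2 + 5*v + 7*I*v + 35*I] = 2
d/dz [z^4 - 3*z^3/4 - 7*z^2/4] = z*(16*z^2 - 9*z - 14)/4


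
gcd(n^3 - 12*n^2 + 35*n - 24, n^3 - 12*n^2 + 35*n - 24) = n^3 - 12*n^2 + 35*n - 24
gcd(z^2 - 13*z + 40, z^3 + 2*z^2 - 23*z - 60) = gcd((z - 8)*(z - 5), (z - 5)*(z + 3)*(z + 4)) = z - 5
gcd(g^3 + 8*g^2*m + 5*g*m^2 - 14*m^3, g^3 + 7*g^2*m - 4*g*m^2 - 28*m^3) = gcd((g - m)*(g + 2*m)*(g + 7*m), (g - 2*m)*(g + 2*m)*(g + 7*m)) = g^2 + 9*g*m + 14*m^2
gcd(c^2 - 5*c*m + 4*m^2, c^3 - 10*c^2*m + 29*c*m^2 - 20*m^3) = c^2 - 5*c*m + 4*m^2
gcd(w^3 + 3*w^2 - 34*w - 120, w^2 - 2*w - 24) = w^2 - 2*w - 24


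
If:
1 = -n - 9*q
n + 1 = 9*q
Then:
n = -1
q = 0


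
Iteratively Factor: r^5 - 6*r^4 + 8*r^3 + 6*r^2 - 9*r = (r - 3)*(r^4 - 3*r^3 - r^2 + 3*r) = (r - 3)^2*(r^3 - r) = (r - 3)^2*(r + 1)*(r^2 - r) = (r - 3)^2*(r - 1)*(r + 1)*(r)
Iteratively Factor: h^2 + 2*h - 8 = (h + 4)*(h - 2)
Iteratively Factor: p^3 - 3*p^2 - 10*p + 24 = (p + 3)*(p^2 - 6*p + 8) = (p - 2)*(p + 3)*(p - 4)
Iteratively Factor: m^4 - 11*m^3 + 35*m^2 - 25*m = (m - 5)*(m^3 - 6*m^2 + 5*m) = (m - 5)^2*(m^2 - m) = m*(m - 5)^2*(m - 1)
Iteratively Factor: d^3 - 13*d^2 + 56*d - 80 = (d - 4)*(d^2 - 9*d + 20) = (d - 4)^2*(d - 5)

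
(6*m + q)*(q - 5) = 6*m*q - 30*m + q^2 - 5*q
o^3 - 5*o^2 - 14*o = o*(o - 7)*(o + 2)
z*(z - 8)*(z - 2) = z^3 - 10*z^2 + 16*z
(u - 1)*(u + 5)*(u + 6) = u^3 + 10*u^2 + 19*u - 30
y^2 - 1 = (y - 1)*(y + 1)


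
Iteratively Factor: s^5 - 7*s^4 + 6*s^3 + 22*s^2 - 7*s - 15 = (s - 5)*(s^4 - 2*s^3 - 4*s^2 + 2*s + 3) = (s - 5)*(s - 1)*(s^3 - s^2 - 5*s - 3) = (s - 5)*(s - 1)*(s + 1)*(s^2 - 2*s - 3) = (s - 5)*(s - 1)*(s + 1)^2*(s - 3)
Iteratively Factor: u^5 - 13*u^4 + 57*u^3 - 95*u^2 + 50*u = (u - 1)*(u^4 - 12*u^3 + 45*u^2 - 50*u) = (u - 5)*(u - 1)*(u^3 - 7*u^2 + 10*u) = u*(u - 5)*(u - 1)*(u^2 - 7*u + 10) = u*(u - 5)*(u - 2)*(u - 1)*(u - 5)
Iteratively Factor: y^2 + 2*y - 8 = (y - 2)*(y + 4)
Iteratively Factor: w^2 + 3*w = (w + 3)*(w)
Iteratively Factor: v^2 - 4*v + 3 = (v - 1)*(v - 3)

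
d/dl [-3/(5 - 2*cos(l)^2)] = 6*sin(2*l)/(4 - cos(2*l))^2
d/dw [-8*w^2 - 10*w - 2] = -16*w - 10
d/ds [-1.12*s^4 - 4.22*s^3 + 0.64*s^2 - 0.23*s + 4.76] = -4.48*s^3 - 12.66*s^2 + 1.28*s - 0.23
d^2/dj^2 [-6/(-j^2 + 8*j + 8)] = 12*(j^2 - 8*j - 4*(j - 4)^2 - 8)/(-j^2 + 8*j + 8)^3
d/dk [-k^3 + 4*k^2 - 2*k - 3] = -3*k^2 + 8*k - 2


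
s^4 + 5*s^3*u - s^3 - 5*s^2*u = s^2*(s - 1)*(s + 5*u)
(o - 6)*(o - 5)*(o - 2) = o^3 - 13*o^2 + 52*o - 60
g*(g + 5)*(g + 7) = g^3 + 12*g^2 + 35*g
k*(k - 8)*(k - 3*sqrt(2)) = k^3 - 8*k^2 - 3*sqrt(2)*k^2 + 24*sqrt(2)*k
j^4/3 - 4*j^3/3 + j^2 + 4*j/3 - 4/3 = (j/3 + 1/3)*(j - 2)^2*(j - 1)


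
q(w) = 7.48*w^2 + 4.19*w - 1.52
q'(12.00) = 183.71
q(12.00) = 1125.88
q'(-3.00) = -40.69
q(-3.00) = 53.23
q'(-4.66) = -65.52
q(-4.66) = 141.39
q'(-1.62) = -20.05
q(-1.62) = 11.32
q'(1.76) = 30.52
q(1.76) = 29.02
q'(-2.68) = -35.90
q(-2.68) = 40.98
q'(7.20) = 111.90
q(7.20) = 416.41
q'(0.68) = 14.36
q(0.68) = 4.79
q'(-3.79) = -52.51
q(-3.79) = 90.04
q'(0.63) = 13.61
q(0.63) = 4.09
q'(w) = 14.96*w + 4.19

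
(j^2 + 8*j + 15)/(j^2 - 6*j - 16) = (j^2 + 8*j + 15)/(j^2 - 6*j - 16)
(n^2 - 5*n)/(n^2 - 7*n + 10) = n/(n - 2)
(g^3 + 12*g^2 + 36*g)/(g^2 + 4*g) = (g^2 + 12*g + 36)/(g + 4)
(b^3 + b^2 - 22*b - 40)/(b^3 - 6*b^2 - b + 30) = (b + 4)/(b - 3)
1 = 1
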